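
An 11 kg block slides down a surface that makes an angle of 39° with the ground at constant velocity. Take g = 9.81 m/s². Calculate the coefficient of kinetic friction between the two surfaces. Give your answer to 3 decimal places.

0.810

At constant velocity the net force along the incline is zero: mg sin 39° = μ mg cos 39°.
So μ = tan 39° = 0.6293 / 0.7771 = 0.8098.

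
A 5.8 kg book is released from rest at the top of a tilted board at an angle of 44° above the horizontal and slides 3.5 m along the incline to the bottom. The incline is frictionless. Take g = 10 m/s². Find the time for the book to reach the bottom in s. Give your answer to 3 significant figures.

1.00 s

The weight component along the incline is mg sin 44° = 40.290 N and the normal force is N = mg cos 44° = 41.722 N.
With no friction, a = g sin 44° = 6.9466 m/s².
Starting from rest, L = ½at², so t = √(2L/a) = √(2 × 3.5 / 6.9466) = 1.0038 s.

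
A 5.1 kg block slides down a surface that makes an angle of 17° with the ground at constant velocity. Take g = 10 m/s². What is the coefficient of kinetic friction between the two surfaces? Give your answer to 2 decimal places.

0.31

At constant velocity the net force along the incline is zero: mg sin 17° = μ mg cos 17°.
So μ = tan 17° = 0.2924 / 0.9563 = 0.3058.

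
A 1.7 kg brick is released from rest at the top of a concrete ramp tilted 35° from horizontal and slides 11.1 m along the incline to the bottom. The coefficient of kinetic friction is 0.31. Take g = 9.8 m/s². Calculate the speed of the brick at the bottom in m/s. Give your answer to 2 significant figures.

The weight component along the incline is mg sin 35° = 9.556 N and the normal force is N = mg cos 35° = 13.647 N.
Friction up the slope is f = μN = 0.31 × 13.647 = 4.231 N, so the net downslope force is 9.556 − 4.231 = 5.325 N and a = 5.325 / 1.7 = 3.1324 m/s².
Starting from rest over a distance of 11.1 m, v² = 2aL = 2 × 3.1324 × 11.1 = 69.5393, so v = 8.3390 m/s.

8.3 m/s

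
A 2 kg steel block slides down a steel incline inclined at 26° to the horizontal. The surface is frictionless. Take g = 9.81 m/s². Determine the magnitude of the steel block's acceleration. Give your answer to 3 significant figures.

Resolving the weight along the incline: the component pulling the steel block down the slope is mg sin 26° = 2 × 9.81 × 0.4384 = 8.601 N, and the normal force is N = mg cos 26° = 2 × 9.81 × 0.8988 = 17.634 N.
With no friction the net force along the incline is 8.601 N, so a = g sin 26° = 8.601 / 2 = 4.3005 m/s².

4.30 m/s²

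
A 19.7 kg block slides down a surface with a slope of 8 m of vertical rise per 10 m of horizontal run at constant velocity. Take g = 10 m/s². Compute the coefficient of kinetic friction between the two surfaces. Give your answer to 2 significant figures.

At constant velocity the net force along the incline is zero: mg sin 38.66° = μ mg cos 38.66°.
So μ = tan 38.66° = 0.6247 / 0.7809 = 0.8000.

0.80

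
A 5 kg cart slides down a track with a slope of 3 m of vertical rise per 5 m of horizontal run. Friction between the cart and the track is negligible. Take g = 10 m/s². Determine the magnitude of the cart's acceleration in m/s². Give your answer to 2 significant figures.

5.1 m/s²

Resolving the weight along the incline: the component pulling the cart down the slope is mg sin 30.96° = 5 × 10 × 0.5145 = 25.725 N, and the normal force is N = mg cos 30.96° = 5 × 10 × 0.8575 = 42.875 N.
With no friction the net force along the incline is 25.725 N, so a = g sin 30.96° = 25.725 / 5 = 5.1450 m/s².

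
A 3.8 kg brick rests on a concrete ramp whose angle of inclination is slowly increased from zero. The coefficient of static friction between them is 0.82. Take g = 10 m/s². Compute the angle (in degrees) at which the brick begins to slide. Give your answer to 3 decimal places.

39.352°

At the threshold of sliding, static friction is at its maximum μ_s N and exactly balances the weight component along the incline: mg sin θ = μ_s mg cos θ.
Hence tan θ = μ_s = 0.82, so θ = arctan(0.82) = 39.3518°.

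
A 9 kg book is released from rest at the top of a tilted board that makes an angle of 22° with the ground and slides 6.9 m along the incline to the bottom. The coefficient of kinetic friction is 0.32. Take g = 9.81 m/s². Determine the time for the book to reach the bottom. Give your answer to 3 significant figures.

4.25 s

The weight component along the incline is mg sin 22° = 33.074 N and the normal force is N = mg cos 22° = 81.861 N.
Friction up the slope is f = μN = 0.32 × 81.861 = 26.196 N, so the net downslope force is 33.074 − 26.196 = 6.878 N and a = 6.878 / 9 = 0.7642 m/s².
Starting from rest, L = ½at², so t = √(2L/a) = √(2 × 6.9 / 0.7642) = 4.2495 s.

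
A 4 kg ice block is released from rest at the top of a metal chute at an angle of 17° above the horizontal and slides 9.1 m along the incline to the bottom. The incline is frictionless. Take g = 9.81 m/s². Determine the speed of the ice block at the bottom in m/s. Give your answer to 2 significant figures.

The weight component along the incline is mg sin 17° = 11.473 N and the normal force is N = mg cos 17° = 37.525 N.
With no friction, a = g sin 17° = 2.8682 m/s².
Starting from rest over a distance of 9.1 m, v² = 2aL = 2 × 2.8682 × 9.1 = 52.2012, so v = 7.2250 m/s.

7.2 m/s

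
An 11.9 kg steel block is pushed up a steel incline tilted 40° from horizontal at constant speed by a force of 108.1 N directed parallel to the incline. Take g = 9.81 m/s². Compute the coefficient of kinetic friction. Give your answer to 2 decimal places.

At constant speed ΣF = 0 along the incline. The applied 108.1 N acts up the slope; the weight component mg sin 40° = 75.038 N and kinetic friction μN both act down the slope.
So 108.1 = 75.038 + μ × 89.427, giving μ = (108.1 − 75.038) / 89.427 = 0.3697.

0.37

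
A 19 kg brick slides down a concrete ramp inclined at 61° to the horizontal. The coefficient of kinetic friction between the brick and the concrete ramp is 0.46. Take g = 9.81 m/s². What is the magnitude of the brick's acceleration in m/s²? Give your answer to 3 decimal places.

6.392 m/s²

Resolving the weight along the incline: the component pulling the brick down the slope is mg sin 61° = 19 × 9.81 × 0.8746 = 163.017 N, and the normal force is N = mg cos 61° = 19 × 9.81 × 0.4848 = 90.362 N.
Kinetic friction acts up the slope with magnitude f = μN = 0.46 × 90.362 = 41.567 N.
Net force along the incline is 163.017 − 41.567 = 121.450 N, so a = 121.450 / 19 = 6.3921 m/s².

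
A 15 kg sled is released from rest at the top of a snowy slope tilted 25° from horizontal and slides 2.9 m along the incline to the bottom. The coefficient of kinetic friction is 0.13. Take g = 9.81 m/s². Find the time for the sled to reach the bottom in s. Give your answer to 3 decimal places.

The weight component along the incline is mg sin 25° = 62.188 N and the normal force is N = mg cos 25° = 133.363 N.
Friction up the slope is f = μN = 0.13 × 133.363 = 17.337 N, so the net downslope force is 62.188 − 17.337 = 44.851 N and a = 44.851 / 15 = 2.9901 m/s².
Starting from rest, L = ½at², so t = √(2L/a) = √(2 × 2.9 / 2.9901) = 1.3927 s.

1.393 s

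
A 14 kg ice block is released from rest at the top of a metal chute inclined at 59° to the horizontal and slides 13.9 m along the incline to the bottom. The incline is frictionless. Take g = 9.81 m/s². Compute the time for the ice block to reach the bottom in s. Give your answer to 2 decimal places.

1.82 s

The weight component along the incline is mg sin 59° = 117.723 N and the normal force is N = mg cos 59° = 70.735 N.
With no friction, a = g sin 59° = 8.4088 m/s².
Starting from rest, L = ½at², so t = √(2L/a) = √(2 × 13.9 / 8.4088) = 1.8183 s.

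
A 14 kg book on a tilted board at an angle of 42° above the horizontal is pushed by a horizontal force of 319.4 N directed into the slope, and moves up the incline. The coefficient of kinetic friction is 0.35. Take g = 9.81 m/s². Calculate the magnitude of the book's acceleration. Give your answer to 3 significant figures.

The horizontal push has components F cos 42° = 319.4 × 0.7431 = 237.346 N up the incline and F sin 42° = 319.4 × 0.6691 = 213.711 N pressing into the surface.
The normal force is therefore N = mg cos 42° + F sin 42° = 102.057 + 213.711 = 315.768 N, and kinetic friction down the slope is μN = 0.35 × 315.768 = 110.519 N.
Along the incline: F cos 42° − mg sin 42° − μN = ma, so 237.346 − 91.894 − 110.519 = 14 a, giving a = 2.4952 m/s².

2.50 m/s²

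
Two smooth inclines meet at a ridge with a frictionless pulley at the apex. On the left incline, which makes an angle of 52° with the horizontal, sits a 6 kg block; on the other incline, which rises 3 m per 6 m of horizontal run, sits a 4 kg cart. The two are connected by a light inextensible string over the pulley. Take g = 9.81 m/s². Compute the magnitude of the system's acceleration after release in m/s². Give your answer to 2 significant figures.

Resolve each weight along its own incline: the 6 kg mass has component 6 × 9.81 × sin 52° = 46.382 N down its slope, and the 4 kg mass has 4 × 9.81 × sin 26.57° = 17.549 N down its slope.
The 6 kg side's 46.382 N exceeds the other side's 17.549 N, so that mass slides down and the 4 kg mass slides up. Taking that direction as positive, Newton's second law for the whole system gives 46.382 − 17.549 = (6 + 4) a, so a = 28.833 / 10 = 2.8833 m/s².

2.9 m/s²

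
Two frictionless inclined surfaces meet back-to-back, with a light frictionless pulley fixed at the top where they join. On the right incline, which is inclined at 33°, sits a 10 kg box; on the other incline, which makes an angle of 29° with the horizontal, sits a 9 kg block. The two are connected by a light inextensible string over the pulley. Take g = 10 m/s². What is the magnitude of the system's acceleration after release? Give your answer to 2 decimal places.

0.57 m/s²

Resolve each weight along its own incline: the 10 kg mass has component 10 × 10 × sin 33° = 54.464 N down its slope, and the 9 kg mass has 9 × 10 × sin 29° = 43.633 N down its slope.
The 10 kg side's 54.464 N exceeds the other side's 43.633 N, so that mass slides down and the 9 kg mass slides up. Taking that direction as positive, Newton's second law for the whole system gives 54.464 − 43.633 = (10 + 9) a, so a = 10.831 / 19 = 0.5701 m/s².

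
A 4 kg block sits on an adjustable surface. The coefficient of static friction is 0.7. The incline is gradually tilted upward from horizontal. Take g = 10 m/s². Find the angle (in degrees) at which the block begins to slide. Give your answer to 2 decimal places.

34.99°

At the threshold of sliding, static friction is at its maximum μ_s N and exactly balances the weight component along the incline: mg sin θ = μ_s mg cos θ.
Hence tan θ = μ_s = 0.7, so θ = arctan(0.7) = 34.9920°.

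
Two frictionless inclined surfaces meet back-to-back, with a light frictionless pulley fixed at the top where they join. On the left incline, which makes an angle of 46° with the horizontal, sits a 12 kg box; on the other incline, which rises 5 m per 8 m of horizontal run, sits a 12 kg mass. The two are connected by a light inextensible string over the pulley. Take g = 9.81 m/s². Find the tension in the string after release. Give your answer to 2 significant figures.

74 N

Resolve each weight along its own incline: the 12 kg mass has component 12 × 9.81 × sin 46° = 84.681 N down its slope, and the 12 kg mass has 12 × 9.81 × sin 32.01° = 62.391 N down its slope.
The 12 kg side's 84.681 N exceeds the other side's 62.391 N, so that mass slides down and the 12 kg mass slides up. Taking that direction as positive, Newton's second law for the whole system gives 84.681 − 62.391 = (12 + 12) a, so a = 22.290 / 24 = 0.9287 m/s².
For the 12 kg mass (up-slope positive): T − 62.391 = 12 × 0.9287, so T = 73.535 N.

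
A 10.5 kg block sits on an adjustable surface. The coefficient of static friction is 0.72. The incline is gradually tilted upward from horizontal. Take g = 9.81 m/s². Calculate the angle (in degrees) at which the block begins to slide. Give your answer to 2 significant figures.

At the threshold of sliding, static friction is at its maximum μ_s N and exactly balances the weight component along the incline: mg sin θ = μ_s mg cos θ.
Hence tan θ = μ_s = 0.72, so θ = arctan(0.72) = 35.7539°.

36°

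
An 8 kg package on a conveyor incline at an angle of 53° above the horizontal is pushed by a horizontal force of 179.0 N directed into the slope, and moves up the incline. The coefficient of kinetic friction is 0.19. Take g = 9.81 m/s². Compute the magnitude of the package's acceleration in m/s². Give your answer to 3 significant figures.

1.11 m/s²

The horizontal push has components F cos 53° = 179.0 × 0.6018 = 107.722 N up the incline and F sin 53° = 179.0 × 0.7986 = 142.949 N pressing into the surface.
The normal force is therefore N = mg cos 53° + F sin 53° = 47.229 + 142.949 = 190.178 N, and kinetic friction down the slope is μN = 0.19 × 190.178 = 36.134 N.
Along the incline: F cos 53° − mg sin 53° − μN = ma, so 107.722 − 62.674 − 36.134 = 8 a, giving a = 1.1142 m/s².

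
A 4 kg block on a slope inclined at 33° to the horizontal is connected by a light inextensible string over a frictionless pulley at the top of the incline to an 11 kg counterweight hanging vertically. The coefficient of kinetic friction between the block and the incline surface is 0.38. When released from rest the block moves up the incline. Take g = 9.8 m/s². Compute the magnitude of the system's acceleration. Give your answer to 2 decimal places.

For the block on the incline: the weight component along the slope is m₁g sin 33° = 4 × 9.8 × 0.5446 = 21.348 N and the normal force is N = m₁g cos 33° = 32.876 N.
Kinetic friction opposes the block's motion up the incline: f = μN = 0.38 × 32.876 = 12.493 N acting down the slope.
Newton's second law for the block (up-slope positive): T − 21.348 − 12.493 = 4 a. For the hanging counterweight (downward positive): 11 × 9.8 − T = 11 a.
Adding the two equations eliminates T: 73.959 = 15 a, so a = 4.9306 m/s².

4.93 m/s²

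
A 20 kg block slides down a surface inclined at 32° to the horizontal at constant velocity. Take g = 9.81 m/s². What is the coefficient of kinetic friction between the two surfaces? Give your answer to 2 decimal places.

0.62

At constant velocity the net force along the incline is zero: mg sin 32° = μ mg cos 32°.
So μ = tan 32° = 0.5299 / 0.8480 = 0.6249.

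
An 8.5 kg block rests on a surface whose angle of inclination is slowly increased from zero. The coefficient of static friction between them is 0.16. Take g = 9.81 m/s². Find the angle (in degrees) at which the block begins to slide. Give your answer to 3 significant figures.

At the threshold of sliding, static friction is at its maximum μ_s N and exactly balances the weight component along the incline: mg sin θ = μ_s mg cos θ.
Hence tan θ = μ_s = 0.16, so θ = arctan(0.16) = 9.0903°.

9.09°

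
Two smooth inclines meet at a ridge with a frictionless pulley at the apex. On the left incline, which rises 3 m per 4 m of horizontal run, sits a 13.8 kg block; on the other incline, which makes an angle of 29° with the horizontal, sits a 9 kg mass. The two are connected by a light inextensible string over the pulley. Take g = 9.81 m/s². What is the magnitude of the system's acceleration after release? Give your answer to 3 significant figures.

Resolve each weight along its own incline: the 13.8 kg mass has component 13.8 × 9.81 × sin 36.87° = 81.227 N down its slope, and the 9 kg mass has 9 × 9.81 × sin 29° = 42.804 N down its slope.
The 13.8 kg side's 81.227 N exceeds the other side's 42.804 N, so that mass slides down and the 9 kg mass slides up. Taking that direction as positive, Newton's second law for the whole system gives 81.227 − 42.804 = (13.8 + 9) a, so a = 38.423 / 22.8 = 1.6852 m/s².

1.69 m/s²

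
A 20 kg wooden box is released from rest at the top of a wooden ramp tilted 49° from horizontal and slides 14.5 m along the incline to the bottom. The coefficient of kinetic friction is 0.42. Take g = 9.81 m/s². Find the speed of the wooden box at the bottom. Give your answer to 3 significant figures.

The weight component along the incline is mg sin 49° = 148.074 N and the normal force is N = mg cos 49° = 128.719 N.
Friction up the slope is f = μN = 0.42 × 128.719 = 54.062 N, so the net downslope force is 148.074 − 54.062 = 94.012 N and a = 94.012 / 20 = 4.7006 m/s².
Starting from rest over a distance of 14.5 m, v² = 2aL = 2 × 4.7006 × 14.5 = 136.3174, so v = 11.6755 m/s.

11.7 m/s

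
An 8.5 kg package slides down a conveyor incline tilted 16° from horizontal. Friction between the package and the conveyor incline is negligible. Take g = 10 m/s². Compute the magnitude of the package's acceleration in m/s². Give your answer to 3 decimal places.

Resolving the weight along the incline: the component pulling the package down the slope is mg sin 16° = 8.5 × 10 × 0.2756 = 23.426 N, and the normal force is N = mg cos 16° = 8.5 × 10 × 0.9613 = 81.711 N.
With no friction the net force along the incline is 23.426 N, so a = g sin 16° = 23.426 / 8.5 = 2.7560 m/s².

2.756 m/s²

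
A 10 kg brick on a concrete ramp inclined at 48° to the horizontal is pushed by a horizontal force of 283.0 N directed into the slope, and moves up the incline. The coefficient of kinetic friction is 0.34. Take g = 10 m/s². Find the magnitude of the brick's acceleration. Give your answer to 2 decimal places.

The horizontal push has components F cos 48° = 283.0 × 0.6691 = 189.355 N up the incline and F sin 48° = 283.0 × 0.7431 = 210.297 N pressing into the surface.
The normal force is therefore N = mg cos 48° + F sin 48° = 66.910 + 210.297 = 277.207 N, and kinetic friction down the slope is μN = 0.34 × 277.207 = 94.250 N.
Along the incline: F cos 48° − mg sin 48° − μN = ma, so 189.355 − 74.310 − 94.250 = 10 a, giving a = 2.0795 m/s².

2.08 m/s²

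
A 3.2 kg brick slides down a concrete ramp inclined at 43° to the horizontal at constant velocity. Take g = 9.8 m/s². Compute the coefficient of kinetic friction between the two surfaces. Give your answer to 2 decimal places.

0.93

At constant velocity the net force along the incline is zero: mg sin 43° = μ mg cos 43°.
So μ = tan 43° = 0.6820 / 0.7314 = 0.9325.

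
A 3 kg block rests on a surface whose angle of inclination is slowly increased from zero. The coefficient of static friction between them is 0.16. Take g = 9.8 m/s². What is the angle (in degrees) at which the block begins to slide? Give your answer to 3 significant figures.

At the threshold of sliding, static friction is at its maximum μ_s N and exactly balances the weight component along the incline: mg sin θ = μ_s mg cos θ.
Hence tan θ = μ_s = 0.16, so θ = arctan(0.16) = 9.0903°.

9.09°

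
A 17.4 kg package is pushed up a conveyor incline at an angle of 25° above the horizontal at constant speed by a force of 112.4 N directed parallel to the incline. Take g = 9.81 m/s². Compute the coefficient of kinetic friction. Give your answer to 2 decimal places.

0.26

At constant speed ΣF = 0 along the incline. The applied 112.4 N acts up the slope; the weight component mg sin 25° = 72.138 N and kinetic friction μN both act down the slope.
So 112.4 = 72.138 + μ × 154.701, giving μ = (112.4 − 72.138) / 154.701 = 0.2603.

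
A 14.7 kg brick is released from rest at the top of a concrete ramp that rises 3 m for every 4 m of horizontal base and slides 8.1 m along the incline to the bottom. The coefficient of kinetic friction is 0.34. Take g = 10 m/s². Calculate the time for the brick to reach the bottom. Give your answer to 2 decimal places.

2.22 s

The weight component along the incline is mg sin 36.87° = 88.200 N and the normal force is N = mg cos 36.87° = 117.600 N.
Friction up the slope is f = μN = 0.34 × 117.600 = 39.984 N, so the net downslope force is 88.200 − 39.984 = 48.216 N and a = 48.216 / 14.7 = 3.2800 m/s².
Starting from rest, L = ½at², so t = √(2L/a) = √(2 × 8.1 / 3.2800) = 2.2224 s.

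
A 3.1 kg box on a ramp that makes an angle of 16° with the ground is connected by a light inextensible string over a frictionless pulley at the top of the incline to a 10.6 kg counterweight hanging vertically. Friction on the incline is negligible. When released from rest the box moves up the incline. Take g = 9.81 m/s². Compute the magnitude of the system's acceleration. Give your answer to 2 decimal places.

6.98 m/s²

For the box on the incline: the weight component along the slope is m₁g sin 16° = 3.1 × 9.81 × 0.2756 = 8.381 N and the normal force is N = m₁g cos 16° = 29.233 N.
Newton's second law for the box (up-slope positive): T − 8.381 = 3.1 a. For the hanging counterweight (downward positive): 10.6 × 9.81 − T = 10.6 a.
Adding the two equations eliminates T: 95.605 = 13.7 a, so a = 6.9785 m/s².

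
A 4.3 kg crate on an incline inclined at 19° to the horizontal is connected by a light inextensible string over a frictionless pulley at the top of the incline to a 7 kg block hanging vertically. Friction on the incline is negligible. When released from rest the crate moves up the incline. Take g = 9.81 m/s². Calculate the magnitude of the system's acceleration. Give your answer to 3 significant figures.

4.86 m/s²

For the crate on the incline: the weight component along the slope is m₁g sin 19° = 4.3 × 9.81 × 0.3256 = 13.735 N and the normal force is N = m₁g cos 19° = 39.885 N.
Newton's second law for the crate (up-slope positive): T − 13.735 = 4.3 a. For the hanging block (downward positive): 7 × 9.81 − T = 7 a.
Adding the two equations eliminates T: 54.935 = 11.3 a, so a = 4.8615 m/s².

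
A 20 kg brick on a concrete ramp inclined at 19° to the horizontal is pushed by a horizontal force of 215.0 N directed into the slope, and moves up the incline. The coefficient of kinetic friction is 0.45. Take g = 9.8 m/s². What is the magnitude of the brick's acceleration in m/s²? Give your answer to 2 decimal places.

1.23 m/s²

The horizontal push has components F cos 19° = 215.0 × 0.9455 = 203.282 N up the incline and F sin 19° = 215.0 × 0.3256 = 70.004 N pressing into the surface.
The normal force is therefore N = mg cos 19° + F sin 19° = 185.318 + 70.004 = 255.322 N, and kinetic friction down the slope is μN = 0.45 × 255.322 = 114.895 N.
Along the incline: F cos 19° − mg sin 19° − μN = ma, so 203.282 − 63.818 − 114.895 = 20 a, giving a = 1.2285 m/s².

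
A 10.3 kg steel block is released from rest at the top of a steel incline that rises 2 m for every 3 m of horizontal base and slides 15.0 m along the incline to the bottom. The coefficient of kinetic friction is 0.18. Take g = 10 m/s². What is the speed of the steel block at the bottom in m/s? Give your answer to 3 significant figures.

11.0 m/s

The weight component along the incline is mg sin 33.69° = 57.134 N and the normal force is N = mg cos 33.69° = 85.701 N.
Friction up the slope is f = μN = 0.18 × 85.701 = 15.426 N, so the net downslope force is 57.134 − 15.426 = 41.708 N and a = 41.708 / 10.3 = 4.0493 m/s².
Starting from rest over a distance of 15.0 m, v² = 2aL = 2 × 4.0493 × 15.0 = 121.4790, so v = 11.0218 m/s.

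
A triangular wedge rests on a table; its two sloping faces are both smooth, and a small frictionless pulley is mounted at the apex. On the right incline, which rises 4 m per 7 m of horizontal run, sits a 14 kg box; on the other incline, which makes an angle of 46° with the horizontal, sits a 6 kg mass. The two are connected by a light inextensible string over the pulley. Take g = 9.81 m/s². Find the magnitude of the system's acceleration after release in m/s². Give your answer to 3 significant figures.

Resolve each weight along its own incline: the 14 kg mass has component 14 × 9.81 × sin 29.74° = 68.140 N down its slope, and the 6 kg mass has 6 × 9.81 × sin 46° = 42.340 N down its slope.
The 14 kg side's 68.140 N exceeds the other side's 42.340 N, so that mass slides down and the 6 kg mass slides up. Taking that direction as positive, Newton's second law for the whole system gives 68.140 − 42.340 = (14 + 6) a, so a = 25.800 / 20 = 1.2900 m/s².

1.29 m/s²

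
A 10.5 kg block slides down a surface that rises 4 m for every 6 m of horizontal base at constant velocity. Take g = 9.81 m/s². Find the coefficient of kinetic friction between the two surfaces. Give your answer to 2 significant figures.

At constant velocity the net force along the incline is zero: mg sin 33.69° = μ mg cos 33.69°.
So μ = tan 33.69° = 0.5547 / 0.8321 = 0.6666.

0.67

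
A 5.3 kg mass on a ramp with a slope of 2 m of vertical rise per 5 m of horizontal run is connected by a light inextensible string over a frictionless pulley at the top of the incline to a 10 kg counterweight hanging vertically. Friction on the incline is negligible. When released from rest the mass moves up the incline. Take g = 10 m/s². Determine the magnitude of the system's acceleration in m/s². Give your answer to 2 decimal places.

5.25 m/s²

For the mass on the incline: the weight component along the slope is m₁g sin 21.80° = 5.3 × 10 × 0.3714 = 19.684 N and the normal force is N = m₁g cos 21.80° = 49.209 N.
Newton's second law for the mass (up-slope positive): T − 19.684 = 5.3 a. For the hanging counterweight (downward positive): 10 × 10 − T = 10 a.
Adding the two equations eliminates T: 80.316 = 15.3 a, so a = 5.2494 m/s².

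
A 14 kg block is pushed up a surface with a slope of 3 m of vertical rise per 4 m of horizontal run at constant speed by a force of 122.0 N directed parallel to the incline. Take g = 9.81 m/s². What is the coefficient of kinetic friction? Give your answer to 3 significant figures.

0.360

At constant speed ΣF = 0 along the incline. The applied 122.0 N acts up the slope; the weight component mg sin 36.87° = 82.404 N and kinetic friction μN both act down the slope.
So 122.0 = 82.404 + μ × 109.872, giving μ = (122.0 − 82.404) / 109.872 = 0.3604.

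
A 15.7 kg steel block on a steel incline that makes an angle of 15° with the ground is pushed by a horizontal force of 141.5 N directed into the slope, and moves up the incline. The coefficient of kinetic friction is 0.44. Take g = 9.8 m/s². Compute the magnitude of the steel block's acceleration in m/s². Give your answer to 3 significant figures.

0.978 m/s²

The horizontal push has components F cos 15° = 141.5 × 0.9659 = 136.675 N up the incline and F sin 15° = 141.5 × 0.2588 = 36.620 N pressing into the surface.
The normal force is therefore N = mg cos 15° + F sin 15° = 148.613 + 36.620 = 185.233 N, and kinetic friction down the slope is μN = 0.44 × 185.233 = 81.503 N.
Along the incline: F cos 15° − mg sin 15° − μN = ma, so 136.675 − 39.819 − 81.503 = 15.7 a, giving a = 0.9779 m/s².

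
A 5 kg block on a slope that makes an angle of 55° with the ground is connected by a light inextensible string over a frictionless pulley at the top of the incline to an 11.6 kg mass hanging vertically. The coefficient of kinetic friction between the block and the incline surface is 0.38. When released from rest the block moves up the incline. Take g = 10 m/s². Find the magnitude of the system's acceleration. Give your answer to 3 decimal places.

3.864 m/s²

For the block on the incline: the weight component along the slope is m₁g sin 55° = 5 × 10 × 0.8192 = 40.960 N and the normal force is N = m₁g cos 55° = 28.679 N.
Kinetic friction opposes the block's motion up the incline: f = μN = 0.38 × 28.679 = 10.898 N acting down the slope.
Newton's second law for the block (up-slope positive): T − 40.960 − 10.898 = 5 a. For the hanging mass (downward positive): 11.6 × 10 − T = 11.6 a.
Adding the two equations eliminates T: 64.142 = 16.6 a, so a = 3.8640 m/s².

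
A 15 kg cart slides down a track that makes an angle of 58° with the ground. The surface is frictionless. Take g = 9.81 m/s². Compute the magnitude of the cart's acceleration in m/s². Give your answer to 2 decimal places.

8.32 m/s²

Resolving the weight along the incline: the component pulling the cart down the slope is mg sin 58° = 15 × 9.81 × 0.8480 = 124.783 N, and the normal force is N = mg cos 58° = 15 × 9.81 × 0.5299 = 77.975 N.
With no friction the net force along the incline is 124.783 N, so a = g sin 58° = 124.783 / 15 = 8.3189 m/s².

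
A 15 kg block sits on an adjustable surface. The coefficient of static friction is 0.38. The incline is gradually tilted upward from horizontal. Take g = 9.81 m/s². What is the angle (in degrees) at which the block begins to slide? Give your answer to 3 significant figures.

20.8°

At the threshold of sliding, static friction is at its maximum μ_s N and exactly balances the weight component along the incline: mg sin θ = μ_s mg cos θ.
Hence tan θ = μ_s = 0.38, so θ = arctan(0.38) = 20.8068°.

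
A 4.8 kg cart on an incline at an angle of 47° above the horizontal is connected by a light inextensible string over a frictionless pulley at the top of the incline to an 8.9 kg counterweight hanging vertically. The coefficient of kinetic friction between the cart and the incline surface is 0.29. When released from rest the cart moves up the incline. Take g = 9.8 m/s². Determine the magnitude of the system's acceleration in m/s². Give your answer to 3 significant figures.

3.18 m/s²

For the cart on the incline: the weight component along the slope is m₁g sin 47° = 4.8 × 9.8 × 0.7314 = 34.405 N and the normal force is N = m₁g cos 47° = 32.081 N.
Kinetic friction opposes the cart's motion up the incline: f = μN = 0.29 × 32.081 = 9.303 N acting down the slope.
Newton's second law for the cart (up-slope positive): T − 34.405 − 9.303 = 4.8 a. For the hanging counterweight (downward positive): 8.9 × 9.8 − T = 8.9 a.
Adding the two equations eliminates T: 43.512 = 13.7 a, so a = 3.1761 m/s².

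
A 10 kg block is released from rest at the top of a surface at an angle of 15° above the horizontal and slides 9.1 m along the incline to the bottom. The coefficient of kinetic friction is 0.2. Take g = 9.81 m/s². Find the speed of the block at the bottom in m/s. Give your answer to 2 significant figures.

The weight component along the incline is mg sin 15° = 25.390 N and the normal force is N = mg cos 15° = 94.757 N.
Friction up the slope is f = μN = 0.2 × 94.757 = 18.951 N, so the net downslope force is 25.390 − 18.951 = 6.439 N and a = 6.439 / 10 = 0.6439 m/s².
Starting from rest over a distance of 9.1 m, v² = 2aL = 2 × 0.6439 × 9.1 = 11.7190, so v = 3.4233 m/s.

3.4 m/s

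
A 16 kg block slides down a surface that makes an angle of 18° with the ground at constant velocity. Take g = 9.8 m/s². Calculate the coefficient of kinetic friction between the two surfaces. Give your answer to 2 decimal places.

At constant velocity the net force along the incline is zero: mg sin 18° = μ mg cos 18°.
So μ = tan 18° = 0.3090 / 0.9511 = 0.3249.

0.32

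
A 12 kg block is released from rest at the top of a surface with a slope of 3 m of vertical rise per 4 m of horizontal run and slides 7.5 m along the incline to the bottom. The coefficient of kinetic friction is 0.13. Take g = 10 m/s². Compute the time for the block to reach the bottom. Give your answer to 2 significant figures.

1.7 s

The weight component along the incline is mg sin 36.87° = 72.000 N and the normal force is N = mg cos 36.87° = 96.000 N.
Friction up the slope is f = μN = 0.13 × 96.000 = 12.480 N, so the net downslope force is 72.000 − 12.480 = 59.520 N and a = 59.520 / 12 = 4.9600 m/s².
Starting from rest, L = ½at², so t = √(2L/a) = √(2 × 7.5 / 4.9600) = 1.7390 s.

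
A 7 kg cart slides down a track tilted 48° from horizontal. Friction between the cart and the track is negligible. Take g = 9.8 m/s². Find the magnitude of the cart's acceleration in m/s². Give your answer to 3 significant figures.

7.28 m/s²

Resolving the weight along the incline: the component pulling the cart down the slope is mg sin 48° = 7 × 9.8 × 0.7431 = 50.977 N, and the normal force is N = mg cos 48° = 7 × 9.8 × 0.6691 = 45.900 N.
With no friction the net force along the incline is 50.977 N, so a = g sin 48° = 50.977 / 7 = 7.2824 m/s².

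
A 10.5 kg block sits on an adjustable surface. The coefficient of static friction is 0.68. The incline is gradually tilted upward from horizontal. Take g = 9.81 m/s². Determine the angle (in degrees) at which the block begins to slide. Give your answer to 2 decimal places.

At the threshold of sliding, static friction is at its maximum μ_s N and exactly balances the weight component along the incline: mg sin θ = μ_s mg cos θ.
Hence tan θ = μ_s = 0.68, so θ = arctan(0.68) = 34.2157°.

34.22°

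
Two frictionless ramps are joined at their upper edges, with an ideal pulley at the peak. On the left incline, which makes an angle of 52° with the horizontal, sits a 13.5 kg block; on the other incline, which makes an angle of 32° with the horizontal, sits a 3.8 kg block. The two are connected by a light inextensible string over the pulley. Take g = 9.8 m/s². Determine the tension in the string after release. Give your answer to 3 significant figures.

38.3 N

Resolve each weight along its own incline: the 13.5 kg mass has component 13.5 × 9.8 × sin 52° = 104.254 N down its slope, and the 3.8 kg mass has 3.8 × 9.8 × sin 32° = 19.734 N down its slope.
The 13.5 kg side's 104.254 N exceeds the other side's 19.734 N, so that mass slides down and the 3.8 kg mass slides up. Taking that direction as positive, Newton's second law for the whole system gives 104.254 − 19.734 = (13.5 + 3.8) a, so a = 84.520 / 17.3 = 4.8855 m/s².
For the 3.8 kg mass (up-slope positive): T − 19.734 = 3.8 × 4.8855, so T = 38.299 N.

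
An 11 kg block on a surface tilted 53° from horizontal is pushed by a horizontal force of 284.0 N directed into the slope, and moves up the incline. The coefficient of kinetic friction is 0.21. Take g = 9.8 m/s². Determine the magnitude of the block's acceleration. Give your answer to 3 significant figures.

The horizontal push has components F cos 53° = 284.0 × 0.6018 = 170.911 N up the incline and F sin 53° = 284.0 × 0.7986 = 226.802 N pressing into the surface.
The normal force is therefore N = mg cos 53° + F sin 53° = 64.874 + 226.802 = 291.676 N, and kinetic friction down the slope is μN = 0.21 × 291.676 = 61.252 N.
Along the incline: F cos 53° − mg sin 53° − μN = ma, so 170.911 − 86.089 − 61.252 = 11 a, giving a = 2.1427 m/s².

2.14 m/s²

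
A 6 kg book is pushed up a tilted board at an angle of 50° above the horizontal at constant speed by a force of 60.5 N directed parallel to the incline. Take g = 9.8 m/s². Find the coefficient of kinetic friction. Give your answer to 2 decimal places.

At constant speed ΣF = 0 along the incline. The applied 60.5 N acts up the slope; the weight component mg sin 50° = 45.043 N and kinetic friction μN both act down the slope.
So 60.5 = 45.043 + μ × 37.796, giving μ = (60.5 − 45.043) / 37.796 = 0.4090.

0.41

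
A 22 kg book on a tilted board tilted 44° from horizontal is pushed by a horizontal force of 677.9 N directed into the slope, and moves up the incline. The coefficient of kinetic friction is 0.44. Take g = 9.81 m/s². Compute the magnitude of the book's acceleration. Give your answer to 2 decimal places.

The horizontal push has components F cos 44° = 677.9 × 0.7193 = 487.613 N up the incline and F sin 44° = 677.9 × 0.6947 = 470.937 N pressing into the surface.
The normal force is therefore N = mg cos 44° + F sin 44° = 155.239 + 470.937 = 626.176 N, and kinetic friction down the slope is μN = 0.44 × 626.176 = 275.517 N.
Along the incline: F cos 44° − mg sin 44° − μN = ma, so 487.613 − 149.930 − 275.517 = 22 a, giving a = 2.8257 m/s².

2.83 m/s²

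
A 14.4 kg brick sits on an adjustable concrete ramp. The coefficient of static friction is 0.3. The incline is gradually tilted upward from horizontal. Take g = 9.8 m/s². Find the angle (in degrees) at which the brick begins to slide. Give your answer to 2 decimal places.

16.70°

At the threshold of sliding, static friction is at its maximum μ_s N and exactly balances the weight component along the incline: mg sin θ = μ_s mg cos θ.
Hence tan θ = μ_s = 0.3, so θ = arctan(0.3) = 16.6992°.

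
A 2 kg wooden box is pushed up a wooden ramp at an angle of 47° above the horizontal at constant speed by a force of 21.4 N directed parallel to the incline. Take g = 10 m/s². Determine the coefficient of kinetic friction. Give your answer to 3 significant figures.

0.497

At constant speed ΣF = 0 along the incline. The applied 21.4 N acts up the slope; the weight component mg sin 47° = 14.627 N and kinetic friction μN both act down the slope.
So 21.4 = 14.627 + μ × 13.640, giving μ = (21.4 − 14.627) / 13.640 = 0.4966.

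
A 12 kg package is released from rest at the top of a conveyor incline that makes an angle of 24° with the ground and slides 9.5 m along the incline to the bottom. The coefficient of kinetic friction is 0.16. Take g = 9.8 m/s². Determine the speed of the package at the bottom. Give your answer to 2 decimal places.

6.97 m/s

The weight component along the incline is mg sin 24° = 47.832 N and the normal force is N = mg cos 24° = 107.433 N.
Friction up the slope is f = μN = 0.16 × 107.433 = 17.189 N, so the net downslope force is 47.832 − 17.189 = 30.643 N and a = 30.643 / 12 = 2.5536 m/s².
Starting from rest over a distance of 9.5 m, v² = 2aL = 2 × 2.5536 × 9.5 = 48.5184, so v = 6.9655 m/s.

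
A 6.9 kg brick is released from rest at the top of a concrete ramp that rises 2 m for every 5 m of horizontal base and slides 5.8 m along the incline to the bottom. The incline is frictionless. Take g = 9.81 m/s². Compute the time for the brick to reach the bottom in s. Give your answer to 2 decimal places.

1.78 s

The weight component along the incline is mg sin 21.80° = 25.139 N and the normal force is N = mg cos 21.80° = 62.848 N.
With no friction, a = g sin 21.80° = 3.6433 m/s².
Starting from rest, L = ½at², so t = √(2L/a) = √(2 × 5.8 / 3.6433) = 1.7844 s.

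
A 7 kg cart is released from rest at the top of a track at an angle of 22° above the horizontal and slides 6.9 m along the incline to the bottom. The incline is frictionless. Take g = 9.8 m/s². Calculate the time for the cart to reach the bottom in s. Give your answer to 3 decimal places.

The weight component along the incline is mg sin 22° = 25.698 N and the normal force is N = mg cos 22° = 63.605 N.
With no friction, a = g sin 22° = 3.6711 m/s².
Starting from rest, L = ½at², so t = √(2L/a) = √(2 × 6.9 / 3.6711) = 1.9388 s.

1.939 s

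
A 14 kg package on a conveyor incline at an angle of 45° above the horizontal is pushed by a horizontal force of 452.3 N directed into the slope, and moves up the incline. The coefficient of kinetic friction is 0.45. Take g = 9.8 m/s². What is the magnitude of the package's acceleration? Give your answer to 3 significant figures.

The horizontal push has components F cos 45° = 452.3 × 0.7071 = 319.821 N up the incline and F sin 45° = 452.3 × 0.7071 = 319.821 N pressing into the surface.
The normal force is therefore N = mg cos 45° + F sin 45° = 97.014 + 319.821 = 416.835 N, and kinetic friction down the slope is μN = 0.45 × 416.835 = 187.576 N.
Along the incline: F cos 45° − mg sin 45° − μN = ma, so 319.821 − 97.014 − 187.576 = 14 a, giving a = 2.5165 m/s².

2.52 m/s²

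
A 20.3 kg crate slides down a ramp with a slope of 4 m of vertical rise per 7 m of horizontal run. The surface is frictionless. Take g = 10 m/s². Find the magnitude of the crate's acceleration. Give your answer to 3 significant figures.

Resolving the weight along the incline: the component pulling the crate down the slope is mg sin 29.74° = 20.3 × 10 × 0.4961 = 100.708 N, and the normal force is N = mg cos 29.74° = 20.3 × 10 × 0.8682 = 176.245 N.
With no friction the net force along the incline is 100.708 N, so a = g sin 29.74° = 100.708 / 20.3 = 4.9610 m/s².

4.96 m/s²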